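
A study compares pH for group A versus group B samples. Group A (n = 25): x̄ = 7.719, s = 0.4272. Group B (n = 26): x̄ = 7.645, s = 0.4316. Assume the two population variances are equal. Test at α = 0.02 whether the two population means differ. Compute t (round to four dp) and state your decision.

Let group 1 = group A, group 2 = group B. H0: μ_1 = μ_2; H1: μ_1 ≠ μ_2 (two-sample pooled-variance t-test, two-sided).
s_p² = [(25−1)·0.4272² + (26−1)·0.4316²]/(25+26−2) = 0.184428
t = (7.719 − 7.645)/√[0.184428·(1/25 + 1/26)] = 0.6152
df = n₁ + n₂ − 2 = 49
Two-sided p-value ≈ 0.541
Since p ≈ 0.541 > α = 0.02, fail to reject H0; the data do not provide sufficient evidence against H0.

t = 0.6152; fail to reject H0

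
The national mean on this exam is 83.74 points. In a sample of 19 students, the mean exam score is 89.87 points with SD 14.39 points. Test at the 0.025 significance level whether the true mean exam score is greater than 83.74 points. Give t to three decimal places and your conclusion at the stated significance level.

t = 1.857; fail to reject H0

H0: μ = 83.74; H1: μ > 83.74 (one-sample t-test, right-tailed).
t = (x̄ − μ₀)/(s/√n) = (89.87 − 83.74)/(14.39/√19) = 1.857
df = n − 1 = 18
p-value = P(T ≥ 1.857) ≈ 0.040
Since p ≈ 0.040 > α = 0.025, fail to reject H0; the evidence is not statistically significant.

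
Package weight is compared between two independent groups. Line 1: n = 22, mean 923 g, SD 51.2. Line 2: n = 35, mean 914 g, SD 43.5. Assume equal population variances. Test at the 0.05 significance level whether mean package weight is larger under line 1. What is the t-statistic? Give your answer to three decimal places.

0.710

Let group 1 = line 1, group 2 = line 2. H0: μ_1 = μ_2; H1: μ_1 > μ_2 (two-sample pooled-variance t-test, right-tailed).
s_p² = [(22−1)·51.2² + (35−1)·43.5²]/(22+35−2) = 2170.67
t = (923 − 914)/√[2170.67·(1/22 + 1/35)] = 0.710
df = n₁ + n₂ − 2 = 55
p-value = P(T ≥ 0.710) ≈ 0.240
Since p ≈ 0.240 > α = 0.05, fail to reject H0; the data do not provide sufficient evidence against H0.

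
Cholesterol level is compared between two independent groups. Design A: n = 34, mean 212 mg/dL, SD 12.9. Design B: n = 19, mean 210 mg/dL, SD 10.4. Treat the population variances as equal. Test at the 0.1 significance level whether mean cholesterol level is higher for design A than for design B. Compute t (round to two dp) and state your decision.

Let group 1 = design A, group 2 = design B. H0: μ_1 = μ_2; H1: μ_1 > μ_2 (two-sample pooled-variance t-test, right-tailed).
s_p² = [(34−1)·12.9² + (19−1)·10.4²]/(34+19−2) = 145.851
t = (212 − 210)/√[145.851·(1/34 + 1/19)] = 0.58
df = n₁ + n₂ − 2 = 51
p-value = P(T ≥ 0.58) ≈ 0.2828
Since p ≈ 0.2828 > α = 0.1, fail to reject H0; the evidence is not statistically significant.

t = 0.58; fail to reject H0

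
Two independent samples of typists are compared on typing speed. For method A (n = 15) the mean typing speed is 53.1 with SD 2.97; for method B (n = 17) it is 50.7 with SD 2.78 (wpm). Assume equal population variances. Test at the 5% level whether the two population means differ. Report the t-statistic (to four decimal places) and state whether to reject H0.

Let group 1 = method A, group 2 = method B. H0: μ_1 = μ_2; H1: μ_1 ≠ μ_2 (two-sample pooled-variance t-test, two-sided).
s_p² = [(15−1)·2.97² + (17−1)·2.78²]/(15+17−2) = 8.23823
t = (53.1 − 50.7)/√[8.23823·(1/15 + 1/17)] = 2.3604
df = n₁ + n₂ − 2 = 30
Two-sided p-value ≈ 0.0250
Since p ≈ 0.0250 < α = 0.05, reject H0; the evidence is statistically significant.

t = 2.3604; reject H0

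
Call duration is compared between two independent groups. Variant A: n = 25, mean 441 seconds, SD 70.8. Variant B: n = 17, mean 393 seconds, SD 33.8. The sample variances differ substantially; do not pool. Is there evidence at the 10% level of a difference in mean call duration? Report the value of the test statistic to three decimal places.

Let group 1 = variant A, group 2 = variant B. H0: μ_1 = μ_2; H1: μ_1 ≠ μ_2 (Welch's two-sample t-test, two-sided).
t = (x̄_1 − x̄_2)/√(s_1²/n_1 + s_2²/n_2) = (441 − 393)/√(70.8²/25 + 33.8²/17) = 2.934
Welch–Satterthwaite df ≈ 36.61
Two-sided p-value ≈ 0.0058
Since p ≈ 0.0058 < α = 0.1, reject H0; the data support H1.

2.934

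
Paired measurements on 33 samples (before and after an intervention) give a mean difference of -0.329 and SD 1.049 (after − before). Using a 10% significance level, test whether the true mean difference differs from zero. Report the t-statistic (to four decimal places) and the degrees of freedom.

H0: μ_d = 0; H1: μ_d ≠ 0 (paired t-test on the differences, two-sided).
t = d̄/(s_d/√n) = -0.329/(1.049/√33) = -1.8017
df = n − 1 = 32
Two-sided p-value ≈ 0.081
Since p ≈ 0.081 < α = 0.1, reject H0; the evidence is statistically significant.

t = -1.8017, df = 32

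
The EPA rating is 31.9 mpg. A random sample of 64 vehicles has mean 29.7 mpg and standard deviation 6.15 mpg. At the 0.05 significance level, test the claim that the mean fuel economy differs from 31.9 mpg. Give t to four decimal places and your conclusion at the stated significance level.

t = -2.8618; reject H0

H0: μ = 31.9; H1: μ ≠ 31.9 (one-sample t-test, two-sided).
t = (x̄ − μ₀)/(s/√n) = (29.7 − 31.9)/(6.15/√64) = -2.8618
df = n − 1 = 63
Two-sided p-value ≈ 0.006
Since p ≈ 0.006 < α = 0.05, reject H0; the data support H1.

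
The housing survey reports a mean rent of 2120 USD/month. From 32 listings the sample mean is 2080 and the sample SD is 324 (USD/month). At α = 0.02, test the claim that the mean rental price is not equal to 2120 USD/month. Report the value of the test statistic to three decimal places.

-0.698

H0: μ = 2120; H1: μ ≠ 2120 (one-sample t-test, two-sided).
t = (x̄ − μ₀)/(s/√n) = (2080 − 2120)/(324/√32) = -0.698
df = n − 1 = 31
Two-sided p-value ≈ 0.490
Since p ≈ 0.490 > α = 0.02, fail to reject H0; the data do not provide sufficient evidence against H0.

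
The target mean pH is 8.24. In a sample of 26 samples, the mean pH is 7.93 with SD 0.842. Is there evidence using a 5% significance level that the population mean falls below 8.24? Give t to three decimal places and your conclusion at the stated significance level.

t = -1.877; reject H0

H0: μ = 8.24; H1: μ < 8.24 (one-sample t-test, left-tailed).
t = (x̄ − μ₀)/(s/√n) = (7.93 − 8.24)/(0.842/√26) = -1.877
df = n − 1 = 25
p-value = P(T ≤ -1.877) ≈ 0.036
Since p ≈ 0.036 < α = 0.05, reject H0; the data support H1.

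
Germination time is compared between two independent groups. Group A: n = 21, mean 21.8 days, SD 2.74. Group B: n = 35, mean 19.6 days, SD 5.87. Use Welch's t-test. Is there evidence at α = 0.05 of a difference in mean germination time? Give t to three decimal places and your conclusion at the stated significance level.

t = 1.899; fail to reject H0

Let group 1 = group A, group 2 = group B. H0: μ_1 = μ_2; H1: μ_1 ≠ μ_2 (Welch's two-sample t-test, two-sided).
t = (x̄_1 − x̄_2)/√(s_1²/n_1 + s_2²/n_2) = (21.8 − 19.6)/√(2.74²/21 + 5.87²/35) = 1.899
Welch–Satterthwaite df ≈ 51.61
Two-sided p-value ≈ 0.063
Since p ≈ 0.063 > α = 0.05, fail to reject H0; the data do not provide sufficient evidence against H0.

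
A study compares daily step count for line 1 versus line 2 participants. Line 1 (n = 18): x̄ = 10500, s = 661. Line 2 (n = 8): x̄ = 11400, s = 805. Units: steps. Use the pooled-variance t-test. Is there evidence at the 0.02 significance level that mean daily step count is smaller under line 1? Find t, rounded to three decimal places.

-3.000

Let group 1 = line 1, group 2 = line 2. H0: μ_1 = μ_2; H1: μ_1 < μ_2 (two-sample pooled-variance t-test, left-tailed).
s_p² = [(18−1)·661² + (8−1)·805²]/(18+8−2) = 498493
t = (10500 − 11400)/√[498493·(1/18 + 1/8)] = -3.000
df = n₁ + n₂ − 2 = 24
p-value = P(T ≤ -3.000) ≈ 0.0031
Since p ≈ 0.0031 < α = 0.02, reject H0; the data support H1.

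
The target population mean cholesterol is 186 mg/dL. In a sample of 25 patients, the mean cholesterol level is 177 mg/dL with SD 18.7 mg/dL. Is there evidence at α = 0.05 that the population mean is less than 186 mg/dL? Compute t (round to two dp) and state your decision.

t = -2.41; reject H0

H0: μ = 186; H1: μ < 186 (one-sample t-test, left-tailed).
t = (x̄ − μ₀)/(s/√n) = (177 − 186)/(18.7/√25) = -2.41
df = n − 1 = 24
p-value = P(T ≤ -2.41) ≈ 0.012
Since p ≈ 0.012 < α = 0.05, reject H0; the data support H1.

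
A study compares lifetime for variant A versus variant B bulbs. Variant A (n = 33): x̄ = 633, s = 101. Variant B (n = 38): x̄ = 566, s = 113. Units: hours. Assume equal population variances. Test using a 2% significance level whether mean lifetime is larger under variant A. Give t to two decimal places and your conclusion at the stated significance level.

Let group 1 = variant A, group 2 = variant B. H0: μ_1 = μ_2; H1: μ_1 > μ_2 (two-sample pooled-variance t-test, right-tailed).
s_p² = [(33−1)·101² + (38−1)·113²]/(33+38−2) = 11578
t = (633 − 566)/√[11578·(1/33 + 1/38)] = 2.62
df = n₁ + n₂ − 2 = 69
p-value = P(T ≥ 2.62) ≈ 0.005
Since p ≈ 0.005 < α = 0.02, reject H0; the data support H1.

t = 2.62; reject H0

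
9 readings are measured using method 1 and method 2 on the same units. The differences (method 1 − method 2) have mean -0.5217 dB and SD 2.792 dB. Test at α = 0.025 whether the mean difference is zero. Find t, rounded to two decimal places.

H0: μ_d = 0; H1: μ_d ≠ 0 (paired t-test on the differences, two-sided).
t = d̄/(s_d/√n) = -0.5217/(2.792/√9) = -0.56
df = n − 1 = 8
Two-sided p-value ≈ 0.5904
Since p ≈ 0.5904 > α = 0.025, fail to reject H0; the data do not provide sufficient evidence against H0.

-0.56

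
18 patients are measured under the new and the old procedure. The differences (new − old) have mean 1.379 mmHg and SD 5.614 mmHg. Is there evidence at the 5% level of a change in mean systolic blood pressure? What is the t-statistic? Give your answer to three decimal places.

H0: μ_d = 0; H1: μ_d ≠ 0 (paired t-test on the differences, two-sided).
t = d̄/(s_d/√n) = 1.379/(5.614/√18) = 1.042
df = n − 1 = 17
Two-sided p-value ≈ 0.3119
Since p ≈ 0.3119 > α = 0.05, fail to reject H0; the evidence is not statistically significant.

1.042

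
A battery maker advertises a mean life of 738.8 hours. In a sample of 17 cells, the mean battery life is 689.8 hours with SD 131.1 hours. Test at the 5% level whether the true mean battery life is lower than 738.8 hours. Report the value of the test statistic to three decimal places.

H0: μ = 738.8; H1: μ < 738.8 (one-sample t-test, left-tailed).
t = (x̄ − μ₀)/(s/√n) = (689.8 − 738.8)/(131.1/√17) = -1.541
df = n − 1 = 16
p-value = P(T ≤ -1.541) ≈ 0.0714
Since p ≈ 0.0714 > α = 0.05, fail to reject H0; the data do not provide sufficient evidence against H0.

-1.541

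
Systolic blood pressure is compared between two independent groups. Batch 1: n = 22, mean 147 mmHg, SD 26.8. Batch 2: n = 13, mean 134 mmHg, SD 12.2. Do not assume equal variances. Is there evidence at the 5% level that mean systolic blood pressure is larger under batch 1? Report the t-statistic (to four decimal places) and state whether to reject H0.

Let group 1 = batch 1, group 2 = batch 2. H0: μ_1 = μ_2; H1: μ_1 > μ_2 (Welch's two-sample t-test, right-tailed).
t = (x̄_1 − x̄_2)/√(s_1²/n_1 + s_2²/n_2) = (147 − 134)/√(26.8²/22 + 12.2²/13) = 1.9577
Welch–Satterthwaite df ≈ 31.53
p-value = P(T ≥ 1.9577) ≈ 0.030
Since p ≈ 0.030 < α = 0.05, reject H0; the data support H1.

t = 1.9577; reject H0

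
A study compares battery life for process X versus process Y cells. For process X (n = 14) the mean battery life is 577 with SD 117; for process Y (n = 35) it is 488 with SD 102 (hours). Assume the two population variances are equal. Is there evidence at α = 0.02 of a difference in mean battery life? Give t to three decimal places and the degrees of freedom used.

Let group 1 = process X, group 2 = process Y. H0: μ_1 = μ_2; H1: μ_1 ≠ μ_2 (two-sample pooled-variance t-test, two-sided).
s_p² = [(14−1)·117² + (35−1)·102²]/(14+35−2) = 11312.6
t = (577 − 488)/√[11312.6·(1/14 + 1/35)] = 2.646
df = n₁ + n₂ − 2 = 47
Two-sided p-value ≈ 0.011
Since p ≈ 0.011 < α = 0.02, reject H0; the data support H1.

t = 2.646, df = 47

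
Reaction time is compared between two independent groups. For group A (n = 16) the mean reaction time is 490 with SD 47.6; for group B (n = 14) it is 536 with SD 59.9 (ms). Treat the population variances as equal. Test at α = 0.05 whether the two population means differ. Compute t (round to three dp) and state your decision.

Let group 1 = group A, group 2 = group B. H0: μ_1 = μ_2; H1: μ_1 ≠ μ_2 (two-sample pooled-variance t-test, two-sided).
s_p² = [(16−1)·47.6² + (14−1)·59.9²]/(16+14−2) = 2879.66
t = (490 − 536)/√[2879.66·(1/16 + 1/14)] = -2.342
df = n₁ + n₂ − 2 = 28
Two-sided p-value ≈ 0.0265
Since p ≈ 0.0265 < α = 0.05, reject H0; the evidence is statistically significant.

t = -2.342; reject H0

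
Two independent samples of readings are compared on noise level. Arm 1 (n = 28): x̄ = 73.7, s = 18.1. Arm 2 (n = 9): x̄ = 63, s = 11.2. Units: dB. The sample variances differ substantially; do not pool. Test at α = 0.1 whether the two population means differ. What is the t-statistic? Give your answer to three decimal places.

2.113

Let group 1 = arm 1, group 2 = arm 2. H0: μ_1 = μ_2; H1: μ_1 ≠ μ_2 (Welch's two-sample t-test, two-sided).
t = (x̄_1 − x̄_2)/√(s_1²/n_1 + s_2²/n_2) = (73.7 − 63)/√(18.1²/28 + 11.2²/9) = 2.113
Welch–Satterthwaite df ≈ 22.39
Two-sided p-value ≈ 0.046
Since p ≈ 0.046 < α = 0.1, reject H0; the data support H1.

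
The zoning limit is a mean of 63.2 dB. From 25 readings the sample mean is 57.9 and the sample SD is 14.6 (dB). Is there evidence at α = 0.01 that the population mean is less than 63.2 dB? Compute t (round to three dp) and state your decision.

t = -1.815; fail to reject H0

H0: μ = 63.2; H1: μ < 63.2 (one-sample t-test, left-tailed).
t = (x̄ − μ₀)/(s/√n) = (57.9 − 63.2)/(14.6/√25) = -1.815
df = n − 1 = 24
p-value = P(T ≤ -1.815) ≈ 0.041
Since p ≈ 0.041 > α = 0.01, fail to reject H0; the evidence is not statistically significant.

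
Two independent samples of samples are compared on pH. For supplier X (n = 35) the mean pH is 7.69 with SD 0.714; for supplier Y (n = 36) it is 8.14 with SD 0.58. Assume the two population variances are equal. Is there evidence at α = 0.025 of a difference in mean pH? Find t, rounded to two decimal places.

Let group 1 = supplier X, group 2 = supplier Y. H0: μ_1 = μ_2; H1: μ_1 ≠ μ_2 (two-sample pooled-variance t-test, two-sided).
s_p² = [(35−1)·0.714² + (36−1)·0.58²]/(35+36−2) = 0.421842
t = (7.69 − 8.14)/√[0.421842·(1/35 + 1/36)] = -2.92
df = n₁ + n₂ − 2 = 69
Two-sided p-value ≈ 0.005
Since p ≈ 0.005 < α = 0.025, reject H0; the evidence is statistically significant.

-2.92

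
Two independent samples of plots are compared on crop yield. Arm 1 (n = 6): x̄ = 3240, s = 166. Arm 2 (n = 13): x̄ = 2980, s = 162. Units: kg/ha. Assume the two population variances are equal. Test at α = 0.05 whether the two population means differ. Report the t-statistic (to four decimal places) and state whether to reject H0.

Let group 1 = arm 1, group 2 = arm 2. H0: μ_1 = μ_2; H1: μ_1 ≠ μ_2 (two-sample pooled-variance t-test, two-sided).
s_p² = [(6−1)·166² + (13−1)·162²]/(6+13−2) = 26629.9
t = (3240 − 2980)/√[26629.9·(1/6 + 1/13)] = 3.2282
df = n₁ + n₂ − 2 = 17
Two-sided p-value ≈ 0.0049
Since p ≈ 0.0049 < α = 0.05, reject H0; the evidence is statistically significant.

t = 3.2282; reject H0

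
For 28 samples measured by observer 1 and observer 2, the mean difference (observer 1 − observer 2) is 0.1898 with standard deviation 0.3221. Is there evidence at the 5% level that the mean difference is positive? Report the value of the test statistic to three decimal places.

3.118

H0: μ_d = 0; H1: μ_d > 0 (paired t-test on the differences, right-tailed).
t = d̄/(s_d/√n) = 0.1898/(0.3221/√28) = 3.118
df = n − 1 = 27
p-value = P(T ≥ 3.118) ≈ 0.0021
Since p ≈ 0.0021 < α = 0.05, reject H0; the data support H1.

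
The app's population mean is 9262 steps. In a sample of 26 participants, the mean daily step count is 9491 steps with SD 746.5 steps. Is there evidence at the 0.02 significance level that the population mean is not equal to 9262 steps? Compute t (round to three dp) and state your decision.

H0: μ = 9262; H1: μ ≠ 9262 (one-sample t-test, two-sided).
t = (x̄ − μ₀)/(s/√n) = (9491 − 9262)/(746.5/√26) = 1.564
df = n − 1 = 25
Two-sided p-value ≈ 0.130
Since p ≈ 0.130 > α = 0.02, fail to reject H0; the evidence is not statistically significant.

t = 1.564; fail to reject H0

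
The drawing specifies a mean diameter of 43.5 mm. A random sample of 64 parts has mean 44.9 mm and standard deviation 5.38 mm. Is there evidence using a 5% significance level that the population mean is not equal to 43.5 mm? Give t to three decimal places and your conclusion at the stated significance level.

t = 2.082; reject H0

H0: μ = 43.5; H1: μ ≠ 43.5 (one-sample t-test, two-sided).
t = (x̄ − μ₀)/(s/√n) = (44.9 − 43.5)/(5.38/√64) = 2.082
df = n − 1 = 63
Two-sided p-value ≈ 0.0414
Since p ≈ 0.0414 < α = 0.05, reject H0; the evidence is statistically significant.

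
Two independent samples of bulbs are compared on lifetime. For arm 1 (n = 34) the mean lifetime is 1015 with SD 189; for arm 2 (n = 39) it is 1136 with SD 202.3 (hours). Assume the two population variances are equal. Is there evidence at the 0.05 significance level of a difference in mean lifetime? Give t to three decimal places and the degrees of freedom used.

Let group 1 = arm 1, group 2 = arm 2. H0: μ_1 = μ_2; H1: μ_1 ≠ μ_2 (two-sample pooled-variance t-test, two-sided).
s_p² = [(34−1)·189² + (39−1)·202.3²]/(34+39−2) = 38506.4
t = (1015 − 1136)/√[38506.4·(1/34 + 1/39)] = -2.628
df = n₁ + n₂ − 2 = 71
Two-sided p-value ≈ 0.0105
Since p ≈ 0.0105 < α = 0.05, reject H0; the evidence is statistically significant.

t = -2.628, df = 71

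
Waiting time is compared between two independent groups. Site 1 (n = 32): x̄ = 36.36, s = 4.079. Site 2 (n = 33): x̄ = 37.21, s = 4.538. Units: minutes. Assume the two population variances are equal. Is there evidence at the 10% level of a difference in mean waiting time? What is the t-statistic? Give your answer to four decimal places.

-0.7934

Let group 1 = site 1, group 2 = site 2. H0: μ_1 = μ_2; H1: μ_1 ≠ μ_2 (two-sample pooled-variance t-test, two-sided).
s_p² = [(32−1)·4.079² + (33−1)·4.538²]/(32+33−2) = 18.6472
t = (36.36 − 37.21)/√[18.6472·(1/32 + 1/33)] = -0.7934
df = n₁ + n₂ − 2 = 63
Two-sided p-value ≈ 0.431
Since p ≈ 0.431 > α = 0.1, fail to reject H0; the evidence is not statistically significant.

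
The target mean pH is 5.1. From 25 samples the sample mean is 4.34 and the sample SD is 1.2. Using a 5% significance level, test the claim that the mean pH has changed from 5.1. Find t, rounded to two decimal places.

H0: μ = 5.1; H1: μ ≠ 5.1 (one-sample t-test, two-sided).
t = (x̄ − μ₀)/(s/√n) = (4.34 − 5.1)/(1.2/√25) = -3.17
df = n − 1 = 24
Two-sided p-value ≈ 0.0042
Since p ≈ 0.0042 < α = 0.05, reject H0; the data support H1.

-3.17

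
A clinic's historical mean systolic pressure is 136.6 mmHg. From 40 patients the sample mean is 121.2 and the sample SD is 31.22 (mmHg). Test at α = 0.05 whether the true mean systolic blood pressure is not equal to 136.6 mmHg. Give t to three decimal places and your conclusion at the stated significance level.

t = -3.120; reject H0

H0: μ = 136.6; H1: μ ≠ 136.6 (one-sample t-test, two-sided).
t = (x̄ − μ₀)/(s/√n) = (121.2 − 136.6)/(31.22/√40) = -3.120
df = n − 1 = 39
Two-sided p-value ≈ 0.003
Since p ≈ 0.003 < α = 0.05, reject H0; the data support H1.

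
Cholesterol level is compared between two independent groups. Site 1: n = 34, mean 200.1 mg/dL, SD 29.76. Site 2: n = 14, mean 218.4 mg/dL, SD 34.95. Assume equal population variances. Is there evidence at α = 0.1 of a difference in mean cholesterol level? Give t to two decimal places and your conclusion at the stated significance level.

t = -1.84; reject H0

Let group 1 = site 1, group 2 = site 2. H0: μ_1 = μ_2; H1: μ_1 ≠ μ_2 (two-sample pooled-variance t-test, two-sided).
s_p² = [(34−1)·29.76² + (14−1)·34.95²]/(34+14−2) = 980.57
t = (200.1 − 218.4)/√[980.57·(1/34 + 1/14)] = -1.84
df = n₁ + n₂ − 2 = 46
Two-sided p-value ≈ 0.072
Since p ≈ 0.072 < α = 0.1, reject H0; the evidence is statistically significant.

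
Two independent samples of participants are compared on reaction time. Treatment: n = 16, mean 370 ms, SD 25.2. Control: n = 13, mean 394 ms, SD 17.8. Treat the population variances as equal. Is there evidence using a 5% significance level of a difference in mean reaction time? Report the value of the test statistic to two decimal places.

Let group 1 = treatment, group 2 = control. H0: μ_1 = μ_2; H1: μ_1 ≠ μ_2 (two-sample pooled-variance t-test, two-sided).
s_p² = [(16−1)·25.2² + (13−1)·17.8²]/(16+13−2) = 493.618
t = (370 − 394)/√[493.618·(1/16 + 1/13)] = -2.89
df = n₁ + n₂ − 2 = 27
Two-sided p-value ≈ 0.0075
Since p ≈ 0.0075 < α = 0.05, reject H0; the evidence is statistically significant.

-2.89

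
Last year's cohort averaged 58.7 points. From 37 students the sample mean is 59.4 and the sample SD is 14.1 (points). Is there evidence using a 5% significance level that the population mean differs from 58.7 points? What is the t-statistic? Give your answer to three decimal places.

H0: μ = 58.7; H1: μ ≠ 58.7 (one-sample t-test, two-sided).
t = (x̄ − μ₀)/(s/√n) = (59.4 − 58.7)/(14.1/√37) = 0.302
df = n − 1 = 36
Two-sided p-value ≈ 0.764
Since p ≈ 0.764 > α = 0.05, fail to reject H0; the evidence is not statistically significant.

0.302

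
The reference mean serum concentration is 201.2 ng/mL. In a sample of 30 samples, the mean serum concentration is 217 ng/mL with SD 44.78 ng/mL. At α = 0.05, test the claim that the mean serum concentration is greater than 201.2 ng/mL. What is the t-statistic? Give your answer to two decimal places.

1.93

H0: μ = 201.2; H1: μ > 201.2 (one-sample t-test, right-tailed).
t = (x̄ − μ₀)/(s/√n) = (217 − 201.2)/(44.78/√30) = 1.93
df = n − 1 = 29
p-value = P(T ≥ 1.93) ≈ 0.0316
Since p ≈ 0.0316 < α = 0.05, reject H0; the data support H1.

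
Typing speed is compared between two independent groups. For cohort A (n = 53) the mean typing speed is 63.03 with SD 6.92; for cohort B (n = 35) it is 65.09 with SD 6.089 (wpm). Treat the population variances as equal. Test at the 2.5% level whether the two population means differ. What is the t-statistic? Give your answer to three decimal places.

Let group 1 = cohort A, group 2 = cohort B. H0: μ_1 = μ_2; H1: μ_1 ≠ μ_2 (two-sample pooled-variance t-test, two-sided).
s_p² = [(53−1)·6.92² + (35−1)·6.089²]/(53+35−2) = 43.6125
t = (63.03 − 65.09)/√[43.6125·(1/53 + 1/35)] = -1.432
df = n₁ + n₂ − 2 = 86
Two-sided p-value ≈ 0.1557
Since p ≈ 0.1557 > α = 0.025, fail to reject H0; the data do not provide sufficient evidence against H0.

-1.432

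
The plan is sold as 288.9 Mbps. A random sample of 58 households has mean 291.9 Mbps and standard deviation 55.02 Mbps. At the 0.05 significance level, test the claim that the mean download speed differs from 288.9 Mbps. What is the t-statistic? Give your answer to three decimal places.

0.415

H0: μ = 288.9; H1: μ ≠ 288.9 (one-sample t-test, two-sided).
t = (x̄ − μ₀)/(s/√n) = (291.9 − 288.9)/(55.02/√58) = 0.415
df = n − 1 = 57
Two-sided p-value ≈ 0.680
Since p ≈ 0.680 > α = 0.05, fail to reject H0; the evidence is not statistically significant.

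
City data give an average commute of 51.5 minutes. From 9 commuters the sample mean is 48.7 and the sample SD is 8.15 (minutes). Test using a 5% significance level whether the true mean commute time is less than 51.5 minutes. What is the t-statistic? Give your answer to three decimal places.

H0: μ = 51.5; H1: μ < 51.5 (one-sample t-test, left-tailed).
t = (x̄ − μ₀)/(s/√n) = (48.7 − 51.5)/(8.15/√9) = -1.031
df = n − 1 = 8
p-value = P(T ≤ -1.031) ≈ 0.1664
Since p ≈ 0.1664 > α = 0.05, fail to reject H0; the evidence is not statistically significant.

-1.031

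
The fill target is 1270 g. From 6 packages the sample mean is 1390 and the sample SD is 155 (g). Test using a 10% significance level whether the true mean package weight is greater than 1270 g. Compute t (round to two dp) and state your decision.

t = 1.90; reject H0

H0: μ = 1270; H1: μ > 1270 (one-sample t-test, right-tailed).
t = (x̄ − μ₀)/(s/√n) = (1390 − 1270)/(155/√6) = 1.90
df = n − 1 = 5
p-value = P(T ≥ 1.90) ≈ 0.0582
Since p ≈ 0.0582 < α = 0.1, reject H0; the data support H1.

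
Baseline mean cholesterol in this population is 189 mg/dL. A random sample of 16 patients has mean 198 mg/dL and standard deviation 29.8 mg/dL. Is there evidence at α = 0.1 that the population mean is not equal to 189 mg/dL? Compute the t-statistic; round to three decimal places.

1.208

H0: μ = 189; H1: μ ≠ 189 (one-sample t-test, two-sided).
t = (x̄ − μ₀)/(s/√n) = (198 − 189)/(29.8/√16) = 1.208
df = n − 1 = 15
Two-sided p-value ≈ 0.246
Since p ≈ 0.246 > α = 0.1, fail to reject H0; the evidence is not statistically significant.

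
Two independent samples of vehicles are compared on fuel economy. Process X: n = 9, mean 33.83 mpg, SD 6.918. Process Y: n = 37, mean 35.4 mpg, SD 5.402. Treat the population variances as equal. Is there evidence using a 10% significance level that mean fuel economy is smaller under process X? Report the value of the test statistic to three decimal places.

-0.740

Let group 1 = process X, group 2 = process Y. H0: μ_1 = μ_2; H1: μ_1 < μ_2 (two-sample pooled-variance t-test, left-tailed).
s_p² = [(9−1)·6.918² + (37−1)·5.402²]/(9+37−2) = 32.5774
t = (33.83 − 35.4)/√[32.5774·(1/9 + 1/37)] = -0.740
df = n₁ + n₂ − 2 = 44
p-value = P(T ≤ -0.740) ≈ 0.232
Since p ≈ 0.232 > α = 0.1, fail to reject H0; the data do not provide sufficient evidence against H0.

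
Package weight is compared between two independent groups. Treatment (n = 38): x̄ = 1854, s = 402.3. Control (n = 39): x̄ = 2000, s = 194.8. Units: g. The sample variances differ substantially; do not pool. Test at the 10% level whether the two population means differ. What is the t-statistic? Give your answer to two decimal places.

Let group 1 = treatment, group 2 = control. H0: μ_1 = μ_2; H1: μ_1 ≠ μ_2 (Welch's two-sample t-test, two-sided).
t = (x̄_1 − x̄_2)/√(s_1²/n_1 + s_2²/n_2) = (1854 − 2000)/√(402.3²/38 + 194.8²/39) = -2.02
Welch–Satterthwaite df ≈ 53.14
Two-sided p-value ≈ 0.0486
Since p ≈ 0.0486 < α = 0.1, reject H0; the data support H1.

-2.02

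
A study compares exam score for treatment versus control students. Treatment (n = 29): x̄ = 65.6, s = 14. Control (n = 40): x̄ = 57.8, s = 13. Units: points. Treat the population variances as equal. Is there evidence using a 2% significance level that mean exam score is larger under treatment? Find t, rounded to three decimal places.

Let group 1 = treatment, group 2 = control. H0: μ_1 = μ_2; H1: μ_1 > μ_2 (two-sample pooled-variance t-test, right-tailed).
s_p² = [(29−1)·14² + (40−1)·13²]/(29+40−2) = 180.284
t = (65.6 − 57.8)/√[180.284·(1/29 + 1/40)] = 2.382
df = n₁ + n₂ − 2 = 67
p-value = P(T ≥ 2.382) ≈ 0.010
Since p ≈ 0.010 < α = 0.02, reject H0; the evidence is statistically significant.

2.382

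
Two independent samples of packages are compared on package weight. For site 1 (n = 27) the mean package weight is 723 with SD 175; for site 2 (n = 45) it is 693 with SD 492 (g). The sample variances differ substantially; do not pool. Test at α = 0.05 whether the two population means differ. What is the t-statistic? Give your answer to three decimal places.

0.372

Let group 1 = site 1, group 2 = site 2. H0: μ_1 = μ_2; H1: μ_1 ≠ μ_2 (Welch's two-sample t-test, two-sided).
t = (x̄_1 − x̄_2)/√(s_1²/n_1 + s_2²/n_2) = (723 − 693)/√(175²/27 + 492²/45) = 0.372
Welch–Satterthwaite df ≈ 60.00
Two-sided p-value ≈ 0.711
Since p ≈ 0.711 > α = 0.05, fail to reject H0; the data do not provide sufficient evidence against H0.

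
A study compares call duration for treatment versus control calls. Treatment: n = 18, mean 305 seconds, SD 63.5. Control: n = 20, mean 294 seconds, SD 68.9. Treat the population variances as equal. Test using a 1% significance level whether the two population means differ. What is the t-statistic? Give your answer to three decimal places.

0.510

Let group 1 = treatment, group 2 = control. H0: μ_1 = μ_2; H1: μ_1 ≠ μ_2 (two-sample pooled-variance t-test, two-sided).
s_p² = [(18−1)·63.5² + (20−1)·68.9²]/(18+20−2) = 4409.59
t = (305 − 294)/√[4409.59·(1/18 + 1/20)] = 0.510
df = n₁ + n₂ − 2 = 36
Two-sided p-value ≈ 0.6133
Since p ≈ 0.6133 > α = 0.01, fail to reject H0; the data do not provide sufficient evidence against H0.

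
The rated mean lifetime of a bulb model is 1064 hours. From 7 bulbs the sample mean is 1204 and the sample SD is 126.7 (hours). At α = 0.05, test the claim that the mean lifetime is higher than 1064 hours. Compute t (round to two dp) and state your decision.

H0: μ = 1064; H1: μ > 1064 (one-sample t-test, right-tailed).
t = (x̄ − μ₀)/(s/√n) = (1204 − 1064)/(126.7/√7) = 2.92
df = n − 1 = 6
p-value = P(T ≥ 2.92) ≈ 0.013
Since p ≈ 0.013 < α = 0.05, reject H0; the data support H1.

t = 2.92; reject H0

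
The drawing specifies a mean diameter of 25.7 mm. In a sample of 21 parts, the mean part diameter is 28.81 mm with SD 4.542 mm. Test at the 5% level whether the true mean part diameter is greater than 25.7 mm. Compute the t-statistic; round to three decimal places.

3.138

H0: μ = 25.7; H1: μ > 25.7 (one-sample t-test, right-tailed).
t = (x̄ − μ₀)/(s/√n) = (28.81 − 25.7)/(4.542/√21) = 3.138
df = n − 1 = 20
p-value = P(T ≥ 3.138) ≈ 0.003
Since p ≈ 0.003 < α = 0.05, reject H0; the evidence is statistically significant.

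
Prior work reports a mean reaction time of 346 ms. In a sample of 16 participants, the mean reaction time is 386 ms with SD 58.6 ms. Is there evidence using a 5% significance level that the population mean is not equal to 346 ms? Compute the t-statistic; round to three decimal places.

H0: μ = 346; H1: μ ≠ 346 (one-sample t-test, two-sided).
t = (x̄ − μ₀)/(s/√n) = (386 − 346)/(58.6/√16) = 2.730
df = n − 1 = 15
Two-sided p-value ≈ 0.0155
Since p ≈ 0.0155 < α = 0.05, reject H0; the evidence is statistically significant.

2.730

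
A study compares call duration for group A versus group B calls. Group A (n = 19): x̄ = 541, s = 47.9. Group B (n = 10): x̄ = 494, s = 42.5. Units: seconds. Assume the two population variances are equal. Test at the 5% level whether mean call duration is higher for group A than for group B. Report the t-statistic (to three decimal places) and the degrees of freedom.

t = 2.606, df = 27

Let group 1 = group A, group 2 = group B. H0: μ_1 = μ_2; H1: μ_1 > μ_2 (two-sample pooled-variance t-test, right-tailed).
s_p² = [(19−1)·47.9² + (10−1)·42.5²]/(19+10−2) = 2131.69
t = (541 − 494)/√[2131.69·(1/19 + 1/10)] = 2.606
df = n₁ + n₂ − 2 = 27
p-value = P(T ≥ 2.606) ≈ 0.0074
Since p ≈ 0.0074 < α = 0.05, reject H0; the evidence is statistically significant.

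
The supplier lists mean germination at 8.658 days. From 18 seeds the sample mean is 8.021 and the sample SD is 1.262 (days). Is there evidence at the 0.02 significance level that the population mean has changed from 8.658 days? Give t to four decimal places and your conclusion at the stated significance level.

H0: μ = 8.658; H1: μ ≠ 8.658 (one-sample t-test, two-sided).
t = (x̄ − μ₀)/(s/√n) = (8.021 − 8.658)/(1.262/√18) = -2.1415
df = n − 1 = 17
Two-sided p-value ≈ 0.047
Since p ≈ 0.047 > α = 0.02, fail to reject H0; the data do not provide sufficient evidence against H0.

t = -2.1415; fail to reject H0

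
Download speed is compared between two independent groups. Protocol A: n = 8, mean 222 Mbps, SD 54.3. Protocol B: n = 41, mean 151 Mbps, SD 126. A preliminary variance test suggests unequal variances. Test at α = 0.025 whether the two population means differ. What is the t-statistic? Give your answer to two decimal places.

Let group 1 = protocol A, group 2 = protocol B. H0: μ_1 = μ_2; H1: μ_1 ≠ μ_2 (Welch's two-sample t-test, two-sided).
t = (x̄_1 − x̄_2)/√(s_1²/n_1 + s_2²/n_2) = (222 − 151)/√(54.3²/8 + 126²/41) = 2.58
Welch–Satterthwaite df ≈ 24.67
Two-sided p-value ≈ 0.016
Since p ≈ 0.016 < α = 0.025, reject H0; the evidence is statistically significant.

2.58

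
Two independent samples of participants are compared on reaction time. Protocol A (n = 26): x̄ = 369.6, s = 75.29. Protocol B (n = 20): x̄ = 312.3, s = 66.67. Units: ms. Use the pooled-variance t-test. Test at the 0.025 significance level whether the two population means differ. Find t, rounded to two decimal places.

Let group 1 = protocol A, group 2 = protocol B. H0: μ_1 = μ_2; H1: μ_1 ≠ μ_2 (two-sample pooled-variance t-test, two-sided).
s_p² = [(26−1)·75.29² + (20−1)·66.67²]/(26+20−2) = 5140.17
t = (369.6 − 312.3)/√[5140.17·(1/26 + 1/20)] = 2.69
df = n₁ + n₂ − 2 = 44
Two-sided p-value ≈ 0.0101
Since p ≈ 0.0101 < α = 0.025, reject H0; the evidence is statistically significant.

2.69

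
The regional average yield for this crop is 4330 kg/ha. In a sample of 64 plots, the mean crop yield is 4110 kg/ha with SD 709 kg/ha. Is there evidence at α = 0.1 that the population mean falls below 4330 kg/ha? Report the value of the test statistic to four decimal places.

H0: μ = 4330; H1: μ < 4330 (one-sample t-test, left-tailed).
t = (x̄ − μ₀)/(s/√n) = (4110 − 4330)/(709/√64) = -2.4824
df = n − 1 = 63
p-value = P(T ≤ -2.4824) ≈ 0.008
Since p ≈ 0.008 < α = 0.1, reject H0; the data support H1.

-2.4824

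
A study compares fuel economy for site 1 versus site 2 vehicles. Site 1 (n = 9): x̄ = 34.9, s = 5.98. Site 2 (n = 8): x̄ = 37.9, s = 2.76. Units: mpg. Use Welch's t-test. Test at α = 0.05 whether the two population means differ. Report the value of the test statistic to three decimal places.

-1.352

Let group 1 = site 1, group 2 = site 2. H0: μ_1 = μ_2; H1: μ_1 ≠ μ_2 (Welch's two-sample t-test, two-sided).
t = (x̄_1 − x̄_2)/√(s_1²/n_1 + s_2²/n_2) = (34.9 − 37.9)/√(5.98²/9 + 2.76²/8) = -1.352
Welch–Satterthwaite df ≈ 11.54
Two-sided p-value ≈ 0.202
Since p ≈ 0.202 > α = 0.05, fail to reject H0; the evidence is not statistically significant.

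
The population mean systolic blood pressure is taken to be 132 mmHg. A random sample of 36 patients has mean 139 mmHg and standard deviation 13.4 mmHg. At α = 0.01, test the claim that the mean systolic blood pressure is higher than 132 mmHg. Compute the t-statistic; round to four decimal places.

H0: μ = 132; H1: μ > 132 (one-sample t-test, right-tailed).
t = (x̄ − μ₀)/(s/√n) = (139 − 132)/(13.4/√36) = 3.1343
df = n − 1 = 35
p-value = P(T ≥ 3.1343) ≈ 0.0017
Since p ≈ 0.0017 < α = 0.01, reject H0; the data support H1.

3.1343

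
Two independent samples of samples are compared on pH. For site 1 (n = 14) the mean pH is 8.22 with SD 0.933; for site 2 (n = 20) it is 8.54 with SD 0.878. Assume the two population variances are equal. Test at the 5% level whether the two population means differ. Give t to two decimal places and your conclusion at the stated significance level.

Let group 1 = site 1, group 2 = site 2. H0: μ_1 = μ_2; H1: μ_1 ≠ μ_2 (two-sample pooled-variance t-test, two-sided).
s_p² = [(14−1)·0.933² + (20−1)·0.878²]/(14+20−2) = 0.811349
t = (8.22 − 8.54)/√[0.811349·(1/14 + 1/20)] = -1.02
df = n₁ + n₂ − 2 = 32
Two-sided p-value ≈ 0.3156
Since p ≈ 0.3156 > α = 0.05, fail to reject H0; the data do not provide sufficient evidence against H0.

t = -1.02; fail to reject H0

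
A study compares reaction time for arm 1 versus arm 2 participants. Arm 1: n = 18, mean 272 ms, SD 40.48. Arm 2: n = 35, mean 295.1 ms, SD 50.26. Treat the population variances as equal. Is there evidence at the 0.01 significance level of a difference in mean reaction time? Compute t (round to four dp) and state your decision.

Let group 1 = arm 1, group 2 = arm 2. H0: μ_1 = μ_2; H1: μ_1 ≠ μ_2 (two-sample pooled-variance t-test, two-sided).
s_p² = [(18−1)·40.48² + (35−1)·50.26²]/(18+35−2) = 2230.26
t = (272 − 295.1)/√[2230.26·(1/18 + 1/35)] = -1.6864
df = n₁ + n₂ − 2 = 51
Two-sided p-value ≈ 0.0978
Since p ≈ 0.0978 > α = 0.01, fail to reject H0; the evidence is not statistically significant.

t = -1.6864; fail to reject H0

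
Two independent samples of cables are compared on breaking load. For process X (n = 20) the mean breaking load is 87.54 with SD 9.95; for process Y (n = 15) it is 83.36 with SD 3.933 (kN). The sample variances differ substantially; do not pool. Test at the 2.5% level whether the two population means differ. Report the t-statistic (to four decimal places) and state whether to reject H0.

t = 1.7091; fail to reject H0

Let group 1 = process X, group 2 = process Y. H0: μ_1 = μ_2; H1: μ_1 ≠ μ_2 (Welch's two-sample t-test, two-sided).
t = (x̄_1 − x̄_2)/√(s_1²/n_1 + s_2²/n_2) = (87.54 − 83.36)/√(9.95²/20 + 3.933²/15) = 1.7091
Welch–Satterthwaite df ≈ 26.20
Two-sided p-value ≈ 0.0992
Since p ≈ 0.0992 > α = 0.025, fail to reject H0; the data do not provide sufficient evidence against H0.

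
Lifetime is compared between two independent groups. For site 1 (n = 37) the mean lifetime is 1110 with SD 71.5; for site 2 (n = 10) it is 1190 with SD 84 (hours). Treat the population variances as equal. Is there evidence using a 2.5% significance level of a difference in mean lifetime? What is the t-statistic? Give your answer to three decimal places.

Let group 1 = site 1, group 2 = site 2. H0: μ_1 = μ_2; H1: μ_1 ≠ μ_2 (two-sample pooled-variance t-test, two-sided).
s_p² = [(37−1)·71.5² + (10−1)·84²]/(37+10−2) = 5501
t = (1110 − 1190)/√[5501·(1/37 + 1/10)] = -3.026
df = n₁ + n₂ − 2 = 45
Two-sided p-value ≈ 0.004
Since p ≈ 0.004 < α = 0.025, reject H0; the evidence is statistically significant.

-3.026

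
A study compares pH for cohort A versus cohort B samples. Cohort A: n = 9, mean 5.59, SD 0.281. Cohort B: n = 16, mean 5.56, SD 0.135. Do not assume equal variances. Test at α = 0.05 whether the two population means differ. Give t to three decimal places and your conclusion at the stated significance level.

Let group 1 = cohort A, group 2 = cohort B. H0: μ_1 = μ_2; H1: μ_1 ≠ μ_2 (Welch's two-sample t-test, two-sided).
t = (x̄_1 − x̄_2)/√(s_1²/n_1 + s_2²/n_2) = (5.59 − 5.56)/√(0.281²/9 + 0.135²/16) = 0.301
Welch–Satterthwaite df ≈ 10.12
Two-sided p-value ≈ 0.769
Since p ≈ 0.769 > α = 0.05, fail to reject H0; the data do not provide sufficient evidence against H0.

t = 0.301; fail to reject H0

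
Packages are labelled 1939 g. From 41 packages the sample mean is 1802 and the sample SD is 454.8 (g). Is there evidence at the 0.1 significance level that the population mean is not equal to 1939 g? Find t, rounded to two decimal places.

-1.93

H0: μ = 1939; H1: μ ≠ 1939 (one-sample t-test, two-sided).
t = (x̄ − μ₀)/(s/√n) = (1802 − 1939)/(454.8/√41) = -1.93
df = n − 1 = 40
Two-sided p-value ≈ 0.0609
Since p ≈ 0.0609 < α = 0.1, reject H0; the evidence is statistically significant.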